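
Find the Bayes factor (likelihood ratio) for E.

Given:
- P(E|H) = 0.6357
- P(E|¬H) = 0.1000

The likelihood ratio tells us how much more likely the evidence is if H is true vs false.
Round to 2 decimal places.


Likelihood Ratio (LR) = P(E|H) / P(E|¬H)

LR = 0.6357 / 0.1000
   = 6.36

The evidence is 6.36 times more likely if H is true than if H is false.
Since LR > 1, the evidence supports H over ¬H.


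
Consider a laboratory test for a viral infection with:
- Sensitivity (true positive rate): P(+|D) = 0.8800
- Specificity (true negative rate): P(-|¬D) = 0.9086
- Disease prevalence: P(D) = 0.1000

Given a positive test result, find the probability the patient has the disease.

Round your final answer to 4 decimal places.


Let D = has disease, + = positive test

Given:
- P(D) = 0.1000 (prevalence)
- P(+|D) = 0.8800 (sensitivity)
- P(-|¬D) = 0.9086 (specificity)
- P(+|¬D) = 0.0914 (false positive rate = 1 - specificity)

Step 1: Find P(+)
P(+) = P(+|D)P(D) + P(+|¬D)P(¬D)
     = 0.8800 × 0.1000 + 0.0914 × 0.9000
     = 0.08800000 + 0.08226000
     = 0.17026000

Step 2: Apply Bayes' theorem for P(D|+)
P(D|+) = P(+|D)P(D) / P(+)
       = 0.08800000 / 0.17026000
       = 0.5169


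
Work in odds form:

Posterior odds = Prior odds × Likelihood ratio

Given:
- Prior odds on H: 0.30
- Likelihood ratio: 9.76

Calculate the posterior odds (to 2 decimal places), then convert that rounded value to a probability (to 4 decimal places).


Step 1: Calculate posterior odds
Posterior odds = Prior odds × LR
               = 0.30 × 9.76
               = 2.93

Step 2: Convert to probability
P(H|E) = Posterior odds / (1 + Posterior odds)
       = 2.93 / (1 + 2.93)
       = 2.93 / 3.93
       = 0.7455

The evidence increased P(H) from 0.2308 to 0.7455.


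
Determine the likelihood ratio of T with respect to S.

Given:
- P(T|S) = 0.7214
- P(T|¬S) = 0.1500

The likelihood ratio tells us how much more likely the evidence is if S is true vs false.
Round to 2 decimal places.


Likelihood Ratio (LR) = P(T|S) / P(T|¬S)

LR = 0.7214 / 0.1500
   = 4.81

The evidence is 4.81 times more likely if S is true than if S is false.
Because LR exceeds 1, T is evidence for S.


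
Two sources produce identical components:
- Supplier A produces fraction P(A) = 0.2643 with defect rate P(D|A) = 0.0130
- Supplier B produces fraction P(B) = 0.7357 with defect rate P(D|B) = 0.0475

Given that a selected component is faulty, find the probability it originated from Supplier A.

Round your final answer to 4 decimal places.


Let A = from Supplier A, D = faulty

Given:
- P(A) = 0.2643, P(B) = 0.7357
- P(D|A) = 0.0130, P(D|B) = 0.0475

Step 1: Find P(D)
P(D) = P(D|A)P(A) + P(D|B)P(B)
     = 0.0130 × 0.2643 + 0.0475 × 0.7357
     = 0.00343590 + 0.03494575
     = 0.03838165

Step 2: Apply Bayes' theorem
P(A|D) = P(D|A)P(A) / P(D)
       = 0.00343590 / 0.03838165
       = 0.0895


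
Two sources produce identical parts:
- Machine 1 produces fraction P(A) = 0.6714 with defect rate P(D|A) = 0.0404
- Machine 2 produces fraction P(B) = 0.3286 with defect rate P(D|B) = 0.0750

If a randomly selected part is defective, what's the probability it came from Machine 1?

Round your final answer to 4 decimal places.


Let A = from Machine 1, D = defective

Given:
- P(A) = 0.6714, P(B) = 0.3286
- P(D|A) = 0.0404, P(D|B) = 0.0750

Step 1: Find P(D)
P(D) = P(D|A)P(A) + P(D|B)P(B)
     = 0.0404 × 0.6714 + 0.0750 × 0.3286
     = 0.02712456 + 0.02464500
     = 0.05176956

Step 2: Apply Bayes' theorem
P(A|D) = P(D|A)P(A) / P(D)
       = 0.02712456 / 0.05176956
       = 0.5239


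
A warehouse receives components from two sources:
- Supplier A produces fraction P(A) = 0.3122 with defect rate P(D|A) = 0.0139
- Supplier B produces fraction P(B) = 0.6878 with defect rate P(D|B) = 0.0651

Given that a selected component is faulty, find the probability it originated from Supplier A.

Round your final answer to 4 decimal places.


Let A = from Supplier A, D = faulty

Given:
- P(A) = 0.3122, P(B) = 0.6878
- P(D|A) = 0.0139, P(D|B) = 0.0651

Step 1: Find P(D)
P(D) = P(D|A)P(A) + P(D|B)P(B)
     = 0.0139 × 0.3122 + 0.0651 × 0.6878
     = 0.00433958 + 0.04477578
     = 0.04911536

Step 2: Apply Bayes' theorem
P(A|D) = P(D|A)P(A) / P(D)
       = 0.00433958 / 0.04911536
       = 0.0884


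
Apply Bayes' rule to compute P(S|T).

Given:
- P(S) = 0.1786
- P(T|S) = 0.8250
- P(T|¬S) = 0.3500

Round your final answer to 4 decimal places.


Bayes' theorem: P(S|T) = P(T|S) × P(S) / P(T)

Step 1: Calculate P(T) using law of total probability
P(T) = P(T|S)P(S) + P(T|¬S)P(¬S)
     = 0.8250 × 0.1786 + 0.3500 × 0.8214
     = 0.14734500 + 0.28749000
     = 0.43483500

Step 2: Apply Bayes' theorem
P(S|T) = P(T|S) × P(S) / P(T)
       = 0.14734500 / 0.43483500
       = 0.3389


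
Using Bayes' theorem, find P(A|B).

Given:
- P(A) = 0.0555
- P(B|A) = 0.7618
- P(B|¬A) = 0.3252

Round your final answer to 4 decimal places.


Bayes' theorem: P(A|B) = P(B|A) × P(A) / P(B)

Step 1: Calculate P(B) using law of total probability
P(B) = P(B|A)P(A) + P(B|¬A)P(¬A)
     = 0.7618 × 0.0555 + 0.3252 × 0.9445
     = 0.04227990 + 0.30715140
     = 0.34943130

Step 2: Apply Bayes' theorem
P(A|B) = P(B|A) × P(A) / P(B)
       = 0.04227990 / 0.34943130
       = 0.1210


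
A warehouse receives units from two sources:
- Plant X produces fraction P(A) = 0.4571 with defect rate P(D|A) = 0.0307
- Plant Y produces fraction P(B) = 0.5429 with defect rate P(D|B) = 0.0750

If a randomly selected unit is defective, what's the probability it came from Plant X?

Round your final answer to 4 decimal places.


Let A = from Plant X, D = defective

Given:
- P(A) = 0.4571, P(B) = 0.5429
- P(D|A) = 0.0307, P(D|B) = 0.0750

Step 1: Find P(D)
P(D) = P(D|A)P(A) + P(D|B)P(B)
     = 0.0307 × 0.4571 + 0.0750 × 0.5429
     = 0.01403297 + 0.04071750
     = 0.05475047

Step 2: Apply Bayes' theorem
P(A|D) = P(D|A)P(A) / P(D)
       = 0.01403297 / 0.05475047
       = 0.2563


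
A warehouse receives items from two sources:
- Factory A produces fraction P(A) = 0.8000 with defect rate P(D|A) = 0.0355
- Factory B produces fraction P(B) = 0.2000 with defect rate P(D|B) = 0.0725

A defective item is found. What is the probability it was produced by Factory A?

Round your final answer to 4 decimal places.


Let A = from Factory A, D = defective

Given:
- P(A) = 0.8000, P(B) = 0.2000
- P(D|A) = 0.0355, P(D|B) = 0.0725

Step 1: Find P(D)
P(D) = P(D|A)P(A) + P(D|B)P(B)
     = 0.0355 × 0.8000 + 0.0725 × 0.2000
     = 0.02840000 + 0.01450000
     = 0.04290000

Step 2: Apply Bayes' theorem
P(A|D) = P(D|A)P(A) / P(D)
       = 0.02840000 / 0.04290000
       = 0.6620


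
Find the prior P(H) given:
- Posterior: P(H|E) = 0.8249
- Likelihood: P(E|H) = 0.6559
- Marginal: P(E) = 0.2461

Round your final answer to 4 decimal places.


From Bayes' theorem: P(H|E) = P(E|H) × P(H) / P(E)

Rearranging for P(H):
P(H) = P(H|E) × P(E) / P(E|H)
     = 0.8249 × 0.2461 / 0.6559
     = 0.20300789 / 0.6559
     = 0.3095


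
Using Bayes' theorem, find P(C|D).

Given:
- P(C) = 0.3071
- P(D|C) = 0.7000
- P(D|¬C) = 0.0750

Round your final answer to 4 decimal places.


Bayes' theorem: P(C|D) = P(D|C) × P(C) / P(D)

Step 1: Calculate P(D) using law of total probability
P(D) = P(D|C)P(C) + P(D|¬C)P(¬C)
     = 0.7000 × 0.3071 + 0.0750 × 0.6929
     = 0.21497000 + 0.05196750
     = 0.26693750

Step 2: Apply Bayes' theorem
P(C|D) = P(D|C) × P(C) / P(D)
       = 0.21497000 / 0.26693750
       = 0.8053


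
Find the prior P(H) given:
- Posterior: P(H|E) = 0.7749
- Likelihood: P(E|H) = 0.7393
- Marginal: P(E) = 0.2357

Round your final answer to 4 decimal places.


From Bayes' theorem: P(H|E) = P(E|H) × P(H) / P(E)

Rearranging for P(H):
P(H) = P(H|E) × P(E) / P(E|H)
     = 0.7749 × 0.2357 / 0.7393
     = 0.18264393 / 0.7393
     = 0.2470


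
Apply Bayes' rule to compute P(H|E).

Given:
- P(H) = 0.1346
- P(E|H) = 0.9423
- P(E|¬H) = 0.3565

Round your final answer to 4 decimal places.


Bayes' theorem: P(H|E) = P(E|H) × P(H) / P(E)

Step 1: Calculate P(E) using law of total probability
P(E) = P(E|H)P(H) + P(E|¬H)P(¬H)
     = 0.9423 × 0.1346 + 0.3565 × 0.8654
     = 0.12683358 + 0.30851510
     = 0.43534868

Step 2: Apply Bayes' theorem
P(H|E) = P(E|H) × P(H) / P(E)
       = 0.12683358 / 0.43534868
       = 0.2913


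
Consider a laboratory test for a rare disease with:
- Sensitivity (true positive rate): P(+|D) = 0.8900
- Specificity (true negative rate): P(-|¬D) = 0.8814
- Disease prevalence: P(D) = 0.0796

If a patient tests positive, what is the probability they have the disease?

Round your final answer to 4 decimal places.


Let D = has disease, + = positive test

Given:
- P(D) = 0.0796 (prevalence)
- P(+|D) = 0.8900 (sensitivity)
- P(-|¬D) = 0.8814 (specificity)
- P(+|¬D) = 0.1186 (false positive rate = 1 - specificity)

Step 1: Find P(+)
P(+) = P(+|D)P(D) + P(+|¬D)P(¬D)
     = 0.8900 × 0.0796 + 0.1186 × 0.9204
     = 0.07084400 + 0.10915944
     = 0.18000344

Step 2: Apply Bayes' theorem for P(D|+)
P(D|+) = P(+|D)P(D) / P(+)
       = 0.07084400 / 0.18000344
       = 0.3936


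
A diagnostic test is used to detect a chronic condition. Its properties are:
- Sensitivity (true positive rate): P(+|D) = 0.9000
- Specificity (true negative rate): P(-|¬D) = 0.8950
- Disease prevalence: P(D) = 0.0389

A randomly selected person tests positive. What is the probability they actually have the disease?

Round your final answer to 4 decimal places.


Let D = has disease, + = positive test

Given:
- P(D) = 0.0389 (prevalence)
- P(+|D) = 0.9000 (sensitivity)
- P(-|¬D) = 0.8950 (specificity)
- P(+|¬D) = 0.1050 (false positive rate = 1 - specificity)

Step 1: Find P(+)
P(+) = P(+|D)P(D) + P(+|¬D)P(¬D)
     = 0.9000 × 0.0389 + 0.1050 × 0.9611
     = 0.03501000 + 0.10091550
     = 0.13592550

Step 2: Apply Bayes' theorem for P(D|+)
P(D|+) = P(+|D)P(D) / P(+)
       = 0.03501000 / 0.13592550
       = 0.2576


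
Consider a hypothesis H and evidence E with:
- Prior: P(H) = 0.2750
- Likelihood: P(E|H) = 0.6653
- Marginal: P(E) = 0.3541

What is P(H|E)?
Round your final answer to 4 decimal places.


Using Bayes' theorem:

P(H|E) = P(E|H) × P(H) / P(E)
       = 0.6653 × 0.2750 / 0.3541
       = 0.18295750 / 0.3541
       = 0.5167

The evidence strengthens our belief in H.
Prior: 0.2750 → Posterior: 0.5167


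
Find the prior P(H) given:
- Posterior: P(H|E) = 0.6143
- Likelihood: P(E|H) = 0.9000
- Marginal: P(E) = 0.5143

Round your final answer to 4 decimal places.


From Bayes' theorem: P(H|E) = P(E|H) × P(H) / P(E)

Rearranging for P(H):
P(H) = P(H|E) × P(E) / P(E|H)
     = 0.6143 × 0.5143 / 0.9000
     = 0.31593449 / 0.9000
     = 0.3510


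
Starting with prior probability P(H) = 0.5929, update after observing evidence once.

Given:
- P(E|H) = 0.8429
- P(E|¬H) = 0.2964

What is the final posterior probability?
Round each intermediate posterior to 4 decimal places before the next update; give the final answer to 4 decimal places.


Sequential Bayesian updating:

Initial prior: P(H) = 0.5929

Update 1:
  P(E) = 0.8429 × 0.5929 + 0.2964 × 0.4071 = 0.49975541 + 0.12066444 = 0.62041985
  P(H|E) = 0.49975541 / 0.62041985 = 0.8055

Final posterior: 0.8055


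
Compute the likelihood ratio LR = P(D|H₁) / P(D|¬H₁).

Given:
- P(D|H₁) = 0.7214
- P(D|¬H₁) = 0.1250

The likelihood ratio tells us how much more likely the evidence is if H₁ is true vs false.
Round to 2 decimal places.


Likelihood Ratio (LR) = P(D|H₁) / P(D|¬H₁)

LR = 0.7214 / 0.1250
   = 5.77

The evidence is 5.77 times more likely if H₁ is true than if H₁ is false.
Since LR > 1, the evidence supports H₁ over ¬H₁.


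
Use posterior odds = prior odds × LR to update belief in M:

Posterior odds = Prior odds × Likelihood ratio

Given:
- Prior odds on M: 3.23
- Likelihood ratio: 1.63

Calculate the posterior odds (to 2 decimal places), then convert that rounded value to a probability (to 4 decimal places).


Step 1: Calculate posterior odds
Posterior odds = Prior odds × LR
               = 3.23 × 1.63
               = 5.26

Step 2: Convert to probability
P(M|E) = Posterior odds / (1 + Posterior odds)
       = 5.26 / (1 + 5.26)
       = 5.26 / 6.26
       = 0.8403

The evidence increased P(M) from 0.7636 to 0.8403.


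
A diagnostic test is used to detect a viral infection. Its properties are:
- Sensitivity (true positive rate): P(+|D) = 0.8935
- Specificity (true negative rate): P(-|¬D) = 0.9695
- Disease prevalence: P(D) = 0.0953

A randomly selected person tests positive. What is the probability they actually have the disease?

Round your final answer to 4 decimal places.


Let D = has disease, + = positive test

Given:
- P(D) = 0.0953 (prevalence)
- P(+|D) = 0.8935 (sensitivity)
- P(-|¬D) = 0.9695 (specificity)
- P(+|¬D) = 0.0305 (false positive rate = 1 - specificity)

Step 1: Find P(+)
P(+) = P(+|D)P(D) + P(+|¬D)P(¬D)
     = 0.8935 × 0.0953 + 0.0305 × 0.9047
     = 0.08515055 + 0.02759335
     = 0.11274390

Step 2: Apply Bayes' theorem for P(D|+)
P(D|+) = P(+|D)P(D) / P(+)
       = 0.08515055 / 0.11274390
       = 0.7553


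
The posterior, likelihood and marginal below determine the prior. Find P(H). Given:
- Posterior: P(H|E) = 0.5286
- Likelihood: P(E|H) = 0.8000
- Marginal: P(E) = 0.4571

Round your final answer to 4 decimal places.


From Bayes' theorem: P(H|E) = P(E|H) × P(H) / P(E)

Rearranging for P(H):
P(H) = P(H|E) × P(E) / P(E|H)
     = 0.5286 × 0.4571 / 0.8000
     = 0.24162306 / 0.8000
     = 0.3020


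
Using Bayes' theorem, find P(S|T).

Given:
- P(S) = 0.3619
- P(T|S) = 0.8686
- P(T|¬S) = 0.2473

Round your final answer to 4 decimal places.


Bayes' theorem: P(S|T) = P(T|S) × P(S) / P(T)

Step 1: Calculate P(T) using law of total probability
P(T) = P(T|S)P(S) + P(T|¬S)P(¬S)
     = 0.8686 × 0.3619 + 0.2473 × 0.6381
     = 0.31434634 + 0.15780213
     = 0.47214847

Step 2: Apply Bayes' theorem
P(S|T) = P(T|S) × P(S) / P(T)
       = 0.31434634 / 0.47214847
       = 0.6658


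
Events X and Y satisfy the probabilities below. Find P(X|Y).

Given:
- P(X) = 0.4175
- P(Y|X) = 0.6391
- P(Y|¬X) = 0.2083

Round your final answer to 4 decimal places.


Bayes' theorem: P(X|Y) = P(Y|X) × P(X) / P(Y)

Step 1: Calculate P(Y) using law of total probability
P(Y) = P(Y|X)P(X) + P(Y|¬X)P(¬X)
     = 0.6391 × 0.4175 + 0.2083 × 0.5825
     = 0.26682425 + 0.12133475
     = 0.38815900

Step 2: Apply Bayes' theorem
P(X|Y) = P(Y|X) × P(X) / P(Y)
       = 0.26682425 / 0.38815900
       = 0.6874


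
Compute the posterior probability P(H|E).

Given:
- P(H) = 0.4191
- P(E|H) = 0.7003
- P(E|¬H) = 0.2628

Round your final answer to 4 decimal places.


Bayes' theorem: P(H|E) = P(E|H) × P(H) / P(E)

Step 1: Calculate P(E) using law of total probability
P(E) = P(E|H)P(H) + P(E|¬H)P(¬H)
     = 0.7003 × 0.4191 + 0.2628 × 0.5809
     = 0.29349573 + 0.15266052
     = 0.44615625

Step 2: Apply Bayes' theorem
P(H|E) = P(E|H) × P(H) / P(E)
       = 0.29349573 / 0.44615625
       = 0.6578


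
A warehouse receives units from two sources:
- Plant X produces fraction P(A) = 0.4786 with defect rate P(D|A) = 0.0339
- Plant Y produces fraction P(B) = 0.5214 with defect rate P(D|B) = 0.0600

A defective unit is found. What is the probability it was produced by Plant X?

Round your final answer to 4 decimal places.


Let A = from Plant X, D = defective

Given:
- P(A) = 0.4786, P(B) = 0.5214
- P(D|A) = 0.0339, P(D|B) = 0.0600

Step 1: Find P(D)
P(D) = P(D|A)P(A) + P(D|B)P(B)
     = 0.0339 × 0.4786 + 0.0600 × 0.5214
     = 0.01622454 + 0.03128400
     = 0.04750854

Step 2: Apply Bayes' theorem
P(A|D) = P(D|A)P(A) / P(D)
       = 0.01622454 / 0.04750854
       = 0.3415


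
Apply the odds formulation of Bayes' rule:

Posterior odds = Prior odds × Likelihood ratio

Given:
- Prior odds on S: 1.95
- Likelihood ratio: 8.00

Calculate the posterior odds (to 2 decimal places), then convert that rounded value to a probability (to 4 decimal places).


Step 1: Calculate posterior odds
Posterior odds = Prior odds × LR
               = 1.95 × 8.00
               = 15.60

Step 2: Convert to probability
P(S|E) = Posterior odds / (1 + Posterior odds)
       = 15.60 / (1 + 15.60)
       = 15.60 / 16.60
       = 0.9398

The evidence increased P(S) from 0.6610 to 0.9398.


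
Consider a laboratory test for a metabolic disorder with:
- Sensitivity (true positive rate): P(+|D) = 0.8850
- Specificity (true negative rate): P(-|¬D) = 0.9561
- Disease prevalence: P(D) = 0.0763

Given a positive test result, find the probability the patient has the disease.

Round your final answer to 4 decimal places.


Let D = has disease, + = positive test

Given:
- P(D) = 0.0763 (prevalence)
- P(+|D) = 0.8850 (sensitivity)
- P(-|¬D) = 0.9561 (specificity)
- P(+|¬D) = 0.0439 (false positive rate = 1 - specificity)

Step 1: Find P(+)
P(+) = P(+|D)P(D) + P(+|¬D)P(¬D)
     = 0.8850 × 0.0763 + 0.0439 × 0.9237
     = 0.06752550 + 0.04055043
     = 0.10807593

Step 2: Apply Bayes' theorem for P(D|+)
P(D|+) = P(+|D)P(D) / P(+)
       = 0.06752550 / 0.10807593
       = 0.6248


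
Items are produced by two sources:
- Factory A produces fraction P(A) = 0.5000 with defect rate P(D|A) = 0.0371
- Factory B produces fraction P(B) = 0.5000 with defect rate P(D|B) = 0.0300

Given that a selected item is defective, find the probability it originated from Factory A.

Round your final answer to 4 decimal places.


Let A = from Factory A, D = defective

Given:
- P(A) = 0.5000, P(B) = 0.5000
- P(D|A) = 0.0371, P(D|B) = 0.0300

Step 1: Find P(D)
P(D) = P(D|A)P(A) + P(D|B)P(B)
     = 0.0371 × 0.5000 + 0.0300 × 0.5000
     = 0.01855000 + 0.01500000
     = 0.03355000

Step 2: Apply Bayes' theorem
P(A|D) = P(D|A)P(A) / P(D)
       = 0.01855000 / 0.03355000
       = 0.5529


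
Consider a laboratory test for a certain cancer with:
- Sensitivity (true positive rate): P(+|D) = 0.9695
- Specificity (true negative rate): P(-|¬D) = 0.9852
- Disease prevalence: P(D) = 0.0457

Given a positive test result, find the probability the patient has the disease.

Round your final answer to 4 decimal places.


Let D = has disease, + = positive test

Given:
- P(D) = 0.0457 (prevalence)
- P(+|D) = 0.9695 (sensitivity)
- P(-|¬D) = 0.9852 (specificity)
- P(+|¬D) = 0.0148 (false positive rate = 1 - specificity)

Step 1: Find P(+)
P(+) = P(+|D)P(D) + P(+|¬D)P(¬D)
     = 0.9695 × 0.0457 + 0.0148 × 0.9543
     = 0.04430615 + 0.01412364
     = 0.05842979

Step 2: Apply Bayes' theorem for P(D|+)
P(D|+) = P(+|D)P(D) / P(+)
       = 0.04430615 / 0.05842979
       = 0.7583


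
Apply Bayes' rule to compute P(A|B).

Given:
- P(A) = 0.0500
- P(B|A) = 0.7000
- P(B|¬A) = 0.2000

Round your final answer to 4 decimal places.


Bayes' theorem: P(A|B) = P(B|A) × P(A) / P(B)

Step 1: Calculate P(B) using law of total probability
P(B) = P(B|A)P(A) + P(B|¬A)P(¬A)
     = 0.7000 × 0.0500 + 0.2000 × 0.9500
     = 0.03500000 + 0.19000000
     = 0.22500000

Step 2: Apply Bayes' theorem
P(A|B) = P(B|A) × P(A) / P(B)
       = 0.03500000 / 0.22500000
       = 0.1556


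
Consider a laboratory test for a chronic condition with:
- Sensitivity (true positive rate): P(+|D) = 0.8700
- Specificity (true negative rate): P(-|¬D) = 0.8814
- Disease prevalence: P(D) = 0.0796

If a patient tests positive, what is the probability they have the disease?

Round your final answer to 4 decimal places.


Let D = has disease, + = positive test

Given:
- P(D) = 0.0796 (prevalence)
- P(+|D) = 0.8700 (sensitivity)
- P(-|¬D) = 0.8814 (specificity)
- P(+|¬D) = 0.1186 (false positive rate = 1 - specificity)

Step 1: Find P(+)
P(+) = P(+|D)P(D) + P(+|¬D)P(¬D)
     = 0.8700 × 0.0796 + 0.1186 × 0.9204
     = 0.06925200 + 0.10915944
     = 0.17841144

Step 2: Apply Bayes' theorem for P(D|+)
P(D|+) = P(+|D)P(D) / P(+)
       = 0.06925200 / 0.17841144
       = 0.3882


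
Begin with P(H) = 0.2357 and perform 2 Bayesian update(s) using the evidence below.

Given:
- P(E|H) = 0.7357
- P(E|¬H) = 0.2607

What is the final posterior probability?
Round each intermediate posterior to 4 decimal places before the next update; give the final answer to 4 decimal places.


Sequential Bayesian updating:

Initial prior: P(H) = 0.2357

Update 1:
  P(E) = 0.7357 × 0.2357 + 0.2607 × 0.7643 = 0.17340449 + 0.19925301 = 0.37265750
  P(H|E) = 0.17340449 / 0.37265750 = 0.4653

Update 2:
  P(E) = 0.7357 × 0.4653 + 0.2607 × 0.5347 = 0.34232121 + 0.13939629 = 0.48171750
  P(H|E) = 0.34232121 / 0.48171750 = 0.7106

Final posterior: 0.7106


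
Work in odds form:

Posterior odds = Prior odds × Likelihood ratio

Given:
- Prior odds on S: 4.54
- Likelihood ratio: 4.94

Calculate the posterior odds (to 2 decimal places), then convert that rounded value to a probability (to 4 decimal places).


Step 1: Calculate posterior odds
Posterior odds = Prior odds × LR
               = 4.54 × 4.94
               = 22.43

Step 2: Convert to probability
P(S|E) = Posterior odds / (1 + Posterior odds)
       = 22.43 / (1 + 22.43)
       = 22.43 / 23.43
       = 0.9573

The evidence increased P(S) from 0.8195 to 0.9573.


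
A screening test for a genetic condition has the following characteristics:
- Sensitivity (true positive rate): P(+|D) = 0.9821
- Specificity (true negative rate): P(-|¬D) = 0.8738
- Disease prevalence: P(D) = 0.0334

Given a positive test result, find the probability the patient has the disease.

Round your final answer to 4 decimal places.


Let D = has disease, + = positive test

Given:
- P(D) = 0.0334 (prevalence)
- P(+|D) = 0.9821 (sensitivity)
- P(-|¬D) = 0.8738 (specificity)
- P(+|¬D) = 0.1262 (false positive rate = 1 - specificity)

Step 1: Find P(+)
P(+) = P(+|D)P(D) + P(+|¬D)P(¬D)
     = 0.9821 × 0.0334 + 0.1262 × 0.9666
     = 0.03280214 + 0.12198492
     = 0.15478706

Step 2: Apply Bayes' theorem for P(D|+)
P(D|+) = P(+|D)P(D) / P(+)
       = 0.03280214 / 0.15478706
       = 0.2119


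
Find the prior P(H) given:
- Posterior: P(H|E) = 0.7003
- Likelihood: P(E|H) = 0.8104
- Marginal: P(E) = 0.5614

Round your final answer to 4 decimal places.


From Bayes' theorem: P(H|E) = P(E|H) × P(H) / P(E)

Rearranging for P(H):
P(H) = P(H|E) × P(E) / P(E|H)
     = 0.7003 × 0.5614 / 0.8104
     = 0.39314842 / 0.8104
     = 0.4851


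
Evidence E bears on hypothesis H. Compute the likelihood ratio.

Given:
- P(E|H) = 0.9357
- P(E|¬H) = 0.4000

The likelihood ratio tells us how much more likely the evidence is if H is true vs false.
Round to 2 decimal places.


Likelihood Ratio (LR) = P(E|H) / P(E|¬H)

LR = 0.9357 / 0.4000
   = 2.34

The evidence is 2.34 times more likely if H is true than if H is false.
LR > 1, so observing E raises the odds in favor of H.


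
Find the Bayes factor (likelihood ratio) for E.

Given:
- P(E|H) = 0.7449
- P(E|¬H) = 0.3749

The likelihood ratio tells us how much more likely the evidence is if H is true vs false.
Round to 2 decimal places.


Likelihood Ratio (LR) = P(E|H) / P(E|¬H)

LR = 0.7449 / 0.3749
   = 1.99

The evidence is 1.99 times more likely if H is true than if H is false.
LR > 1, so observing E raises the odds in favor of H.


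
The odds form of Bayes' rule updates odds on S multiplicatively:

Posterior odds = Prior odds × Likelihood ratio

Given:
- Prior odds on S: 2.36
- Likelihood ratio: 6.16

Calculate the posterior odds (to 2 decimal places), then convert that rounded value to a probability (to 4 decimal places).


Step 1: Calculate posterior odds
Posterior odds = Prior odds × LR
               = 2.36 × 6.16
               = 14.54

Step 2: Convert to probability
P(S|E) = Posterior odds / (1 + Posterior odds)
       = 14.54 / (1 + 14.54)
       = 14.54 / 15.54
       = 0.9356

The evidence increased P(S) from 0.7024 to 0.9356.


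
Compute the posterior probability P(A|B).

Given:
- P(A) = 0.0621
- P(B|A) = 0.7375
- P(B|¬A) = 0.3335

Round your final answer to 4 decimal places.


Bayes' theorem: P(A|B) = P(B|A) × P(A) / P(B)

Step 1: Calculate P(B) using law of total probability
P(B) = P(B|A)P(A) + P(B|¬A)P(¬A)
     = 0.7375 × 0.0621 + 0.3335 × 0.9379
     = 0.04579875 + 0.31278965
     = 0.35858840

Step 2: Apply Bayes' theorem
P(A|B) = P(B|A) × P(A) / P(B)
       = 0.04579875 / 0.35858840
       = 0.1277


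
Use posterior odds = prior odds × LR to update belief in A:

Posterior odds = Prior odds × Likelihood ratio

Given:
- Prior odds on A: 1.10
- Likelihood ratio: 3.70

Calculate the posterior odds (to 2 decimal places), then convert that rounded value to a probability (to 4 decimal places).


Step 1: Calculate posterior odds
Posterior odds = Prior odds × LR
               = 1.10 × 3.70
               = 4.07

Step 2: Convert to probability
P(A|E) = Posterior odds / (1 + Posterior odds)
       = 4.07 / (1 + 4.07)
       = 4.07 / 5.07
       = 0.8028

The evidence increased P(A) from 0.5238 to 0.8028.


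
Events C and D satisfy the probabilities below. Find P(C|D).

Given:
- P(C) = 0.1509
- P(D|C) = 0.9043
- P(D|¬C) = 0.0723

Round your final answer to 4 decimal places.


Bayes' theorem: P(C|D) = P(D|C) × P(C) / P(D)

Step 1: Calculate P(D) using law of total probability
P(D) = P(D|C)P(C) + P(D|¬C)P(¬C)
     = 0.9043 × 0.1509 + 0.0723 × 0.8491
     = 0.13645887 + 0.06138993
     = 0.19784880

Step 2: Apply Bayes' theorem
P(C|D) = P(D|C) × P(C) / P(D)
       = 0.13645887 / 0.19784880
       = 0.6897


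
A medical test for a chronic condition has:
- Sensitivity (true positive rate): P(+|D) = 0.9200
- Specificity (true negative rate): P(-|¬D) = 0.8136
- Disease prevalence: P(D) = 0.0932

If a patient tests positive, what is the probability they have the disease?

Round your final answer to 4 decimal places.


Let D = has disease, + = positive test

Given:
- P(D) = 0.0932 (prevalence)
- P(+|D) = 0.9200 (sensitivity)
- P(-|¬D) = 0.8136 (specificity)
- P(+|¬D) = 0.1864 (false positive rate = 1 - specificity)

Step 1: Find P(+)
P(+) = P(+|D)P(D) + P(+|¬D)P(¬D)
     = 0.9200 × 0.0932 + 0.1864 × 0.9068
     = 0.08574400 + 0.16902752
     = 0.25477152

Step 2: Apply Bayes' theorem for P(D|+)
P(D|+) = P(+|D)P(D) / P(+)
       = 0.08574400 / 0.25477152
       = 0.3366


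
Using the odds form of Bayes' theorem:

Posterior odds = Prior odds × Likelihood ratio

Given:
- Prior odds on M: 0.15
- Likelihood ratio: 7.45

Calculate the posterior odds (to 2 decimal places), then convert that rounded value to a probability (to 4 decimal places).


Step 1: Calculate posterior odds
Posterior odds = Prior odds × LR
               = 0.15 × 7.45
               = 1.12

Step 2: Convert to probability
P(M|E) = Posterior odds / (1 + Posterior odds)
       = 1.12 / (1 + 1.12)
       = 1.12 / 2.12
       = 0.5283

The evidence increased P(M) from 0.1304 to 0.5283.


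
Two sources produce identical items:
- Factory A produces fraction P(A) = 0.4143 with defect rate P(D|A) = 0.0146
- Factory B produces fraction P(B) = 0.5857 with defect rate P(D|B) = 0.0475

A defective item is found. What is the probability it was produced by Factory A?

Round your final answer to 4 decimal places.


Let A = from Factory A, D = defective

Given:
- P(A) = 0.4143, P(B) = 0.5857
- P(D|A) = 0.0146, P(D|B) = 0.0475

Step 1: Find P(D)
P(D) = P(D|A)P(A) + P(D|B)P(B)
     = 0.0146 × 0.4143 + 0.0475 × 0.5857
     = 0.00604878 + 0.02782075
     = 0.03386953

Step 2: Apply Bayes' theorem
P(A|D) = P(D|A)P(A) / P(D)
       = 0.00604878 / 0.03386953
       = 0.1786


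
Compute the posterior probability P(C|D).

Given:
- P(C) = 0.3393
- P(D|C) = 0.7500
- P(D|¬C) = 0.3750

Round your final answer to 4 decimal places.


Bayes' theorem: P(C|D) = P(D|C) × P(C) / P(D)

Step 1: Calculate P(D) using law of total probability
P(D) = P(D|C)P(C) + P(D|¬C)P(¬C)
     = 0.7500 × 0.3393 + 0.3750 × 0.6607
     = 0.25447500 + 0.24776250
     = 0.50223750

Step 2: Apply Bayes' theorem
P(C|D) = P(D|C) × P(C) / P(D)
       = 0.25447500 / 0.50223750
       = 0.5067


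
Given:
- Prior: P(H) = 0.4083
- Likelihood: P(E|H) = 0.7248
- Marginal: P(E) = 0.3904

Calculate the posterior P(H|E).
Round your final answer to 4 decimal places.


Using Bayes' theorem:

P(H|E) = P(E|H) × P(H) / P(E)
       = 0.7248 × 0.4083 / 0.3904
       = 0.29593584 / 0.3904
       = 0.7580

The evidence strengthens our belief in H.
Prior: 0.4083 → Posterior: 0.7580


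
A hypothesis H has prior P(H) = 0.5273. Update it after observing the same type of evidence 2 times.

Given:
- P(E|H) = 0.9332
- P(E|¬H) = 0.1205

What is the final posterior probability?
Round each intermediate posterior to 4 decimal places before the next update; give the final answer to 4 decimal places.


Sequential Bayesian updating:

Initial prior: P(H) = 0.5273

Update 1:
  P(E) = 0.9332 × 0.5273 + 0.1205 × 0.4727 = 0.49207636 + 0.05696035 = 0.54903671
  P(H|E) = 0.49207636 / 0.54903671 = 0.8963

Update 2:
  P(E) = 0.9332 × 0.8963 + 0.1205 × 0.1037 = 0.83642716 + 0.01249585 = 0.84892301
  P(H|E) = 0.83642716 / 0.84892301 = 0.9853

Final posterior: 0.9853


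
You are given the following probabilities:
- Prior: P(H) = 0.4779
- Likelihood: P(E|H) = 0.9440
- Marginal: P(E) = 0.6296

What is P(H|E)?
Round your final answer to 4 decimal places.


Using Bayes' theorem:

P(H|E) = P(E|H) × P(H) / P(E)
       = 0.9440 × 0.4779 / 0.6296
       = 0.45113760 / 0.6296
       = 0.7165

The evidence strengthens our belief in H.
Prior: 0.4779 → Posterior: 0.7165


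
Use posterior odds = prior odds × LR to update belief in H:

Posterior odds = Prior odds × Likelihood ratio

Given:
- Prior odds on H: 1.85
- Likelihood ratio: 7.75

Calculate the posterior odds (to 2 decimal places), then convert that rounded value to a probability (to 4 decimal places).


Step 1: Calculate posterior odds
Posterior odds = Prior odds × LR
               = 1.85 × 7.75
               = 14.34

Step 2: Convert to probability
P(H|E) = Posterior odds / (1 + Posterior odds)
       = 14.34 / (1 + 14.34)
       = 14.34 / 15.34
       = 0.9348

The evidence increased P(H) from 0.6491 to 0.9348.


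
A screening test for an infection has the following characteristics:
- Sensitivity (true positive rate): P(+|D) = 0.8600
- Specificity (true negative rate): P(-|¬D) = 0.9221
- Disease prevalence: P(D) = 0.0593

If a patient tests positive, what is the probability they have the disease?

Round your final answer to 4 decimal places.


Let D = has disease, + = positive test

Given:
- P(D) = 0.0593 (prevalence)
- P(+|D) = 0.8600 (sensitivity)
- P(-|¬D) = 0.9221 (specificity)
- P(+|¬D) = 0.0779 (false positive rate = 1 - specificity)

Step 1: Find P(+)
P(+) = P(+|D)P(D) + P(+|¬D)P(¬D)
     = 0.8600 × 0.0593 + 0.0779 × 0.9407
     = 0.05099800 + 0.07328053
     = 0.12427853

Step 2: Apply Bayes' theorem for P(D|+)
P(D|+) = P(+|D)P(D) / P(+)
       = 0.05099800 / 0.12427853
       = 0.4104


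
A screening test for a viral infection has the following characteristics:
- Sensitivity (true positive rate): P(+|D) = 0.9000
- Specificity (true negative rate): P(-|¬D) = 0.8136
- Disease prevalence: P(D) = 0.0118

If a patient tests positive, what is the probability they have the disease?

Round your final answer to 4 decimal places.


Let D = has disease, + = positive test

Given:
- P(D) = 0.0118 (prevalence)
- P(+|D) = 0.9000 (sensitivity)
- P(-|¬D) = 0.8136 (specificity)
- P(+|¬D) = 0.1864 (false positive rate = 1 - specificity)

Step 1: Find P(+)
P(+) = P(+|D)P(D) + P(+|¬D)P(¬D)
     = 0.9000 × 0.0118 + 0.1864 × 0.9882
     = 0.01062000 + 0.18420048
     = 0.19482048

Step 2: Apply Bayes' theorem for P(D|+)
P(D|+) = P(+|D)P(D) / P(+)
       = 0.01062000 / 0.19482048
       = 0.0545


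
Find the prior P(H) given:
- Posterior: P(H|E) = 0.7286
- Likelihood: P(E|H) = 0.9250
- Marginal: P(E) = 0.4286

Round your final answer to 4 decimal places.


From Bayes' theorem: P(H|E) = P(E|H) × P(H) / P(E)

Rearranging for P(H):
P(H) = P(H|E) × P(E) / P(E|H)
     = 0.7286 × 0.4286 / 0.9250
     = 0.31227796 / 0.9250
     = 0.3376


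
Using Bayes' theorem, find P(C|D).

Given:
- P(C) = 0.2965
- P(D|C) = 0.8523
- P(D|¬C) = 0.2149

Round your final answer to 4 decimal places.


Bayes' theorem: P(C|D) = P(D|C) × P(C) / P(D)

Step 1: Calculate P(D) using law of total probability
P(D) = P(D|C)P(C) + P(D|¬C)P(¬C)
     = 0.8523 × 0.2965 + 0.2149 × 0.7035
     = 0.25270695 + 0.15118215
     = 0.40388910

Step 2: Apply Bayes' theorem
P(C|D) = P(D|C) × P(C) / P(D)
       = 0.25270695 / 0.40388910
       = 0.6257


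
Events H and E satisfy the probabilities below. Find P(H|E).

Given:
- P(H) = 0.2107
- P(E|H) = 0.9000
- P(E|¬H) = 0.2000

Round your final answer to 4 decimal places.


Bayes' theorem: P(H|E) = P(E|H) × P(H) / P(E)

Step 1: Calculate P(E) using law of total probability
P(E) = P(E|H)P(H) + P(E|¬H)P(¬H)
     = 0.9000 × 0.2107 + 0.2000 × 0.7893
     = 0.18963000 + 0.15786000
     = 0.34749000

Step 2: Apply Bayes' theorem
P(H|E) = P(E|H) × P(H) / P(E)
       = 0.18963000 / 0.34749000
       = 0.5457


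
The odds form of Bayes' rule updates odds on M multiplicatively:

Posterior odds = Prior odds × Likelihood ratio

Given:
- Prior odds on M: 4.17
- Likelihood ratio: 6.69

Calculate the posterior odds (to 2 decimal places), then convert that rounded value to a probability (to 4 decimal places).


Step 1: Calculate posterior odds
Posterior odds = Prior odds × LR
               = 4.17 × 6.69
               = 27.90

Step 2: Convert to probability
P(M|E) = Posterior odds / (1 + Posterior odds)
       = 27.90 / (1 + 27.90)
       = 27.90 / 28.90
       = 0.9654

The evidence increased P(M) from 0.8066 to 0.9654.


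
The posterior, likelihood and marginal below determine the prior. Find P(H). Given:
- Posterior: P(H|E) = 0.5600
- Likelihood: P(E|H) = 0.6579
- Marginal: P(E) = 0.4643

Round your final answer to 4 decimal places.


From Bayes' theorem: P(H|E) = P(E|H) × P(H) / P(E)

Rearranging for P(H):
P(H) = P(H|E) × P(E) / P(E|H)
     = 0.5600 × 0.4643 / 0.6579
     = 0.26000800 / 0.6579
     = 0.3952


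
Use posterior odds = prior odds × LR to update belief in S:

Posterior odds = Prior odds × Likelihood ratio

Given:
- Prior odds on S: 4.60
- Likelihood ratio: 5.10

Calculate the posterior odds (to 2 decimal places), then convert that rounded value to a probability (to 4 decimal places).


Step 1: Calculate posterior odds
Posterior odds = Prior odds × LR
               = 4.60 × 5.10
               = 23.46

Step 2: Convert to probability
P(S|E) = Posterior odds / (1 + Posterior odds)
       = 23.46 / (1 + 23.46)
       = 23.46 / 24.46
       = 0.9591

The evidence increased P(S) from 0.8214 to 0.9591.


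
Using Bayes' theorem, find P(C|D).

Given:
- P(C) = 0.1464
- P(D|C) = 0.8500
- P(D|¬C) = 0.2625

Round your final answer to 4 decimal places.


Bayes' theorem: P(C|D) = P(D|C) × P(C) / P(D)

Step 1: Calculate P(D) using law of total probability
P(D) = P(D|C)P(C) + P(D|¬C)P(¬C)
     = 0.8500 × 0.1464 + 0.2625 × 0.8536
     = 0.12444000 + 0.22407000
     = 0.34851000

Step 2: Apply Bayes' theorem
P(C|D) = P(D|C) × P(C) / P(D)
       = 0.12444000 / 0.34851000
       = 0.3571


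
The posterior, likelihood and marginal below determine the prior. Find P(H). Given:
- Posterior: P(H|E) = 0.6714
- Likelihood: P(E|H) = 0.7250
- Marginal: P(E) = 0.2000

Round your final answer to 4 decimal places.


From Bayes' theorem: P(H|E) = P(E|H) × P(H) / P(E)

Rearranging for P(H):
P(H) = P(H|E) × P(E) / P(E|H)
     = 0.6714 × 0.2000 / 0.7250
     = 0.13428000 / 0.7250
     = 0.1852


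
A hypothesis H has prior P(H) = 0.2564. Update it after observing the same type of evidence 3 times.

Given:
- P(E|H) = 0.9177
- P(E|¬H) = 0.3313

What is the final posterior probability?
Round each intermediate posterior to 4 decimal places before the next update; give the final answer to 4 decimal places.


Sequential Bayesian updating:

Initial prior: P(H) = 0.2564

Update 1:
  P(E) = 0.9177 × 0.2564 + 0.3313 × 0.7436 = 0.23529828 + 0.24635468 = 0.48165296
  P(H|E) = 0.23529828 / 0.48165296 = 0.4885

Update 2:
  P(E) = 0.9177 × 0.4885 + 0.3313 × 0.5115 = 0.44829645 + 0.16945995 = 0.61775640
  P(H|E) = 0.44829645 / 0.61775640 = 0.7257

Update 3:
  P(E) = 0.9177 × 0.7257 + 0.3313 × 0.2743 = 0.66597489 + 0.09087559 = 0.75685048
  P(H|E) = 0.66597489 / 0.75685048 = 0.8799

Final posterior: 0.8799


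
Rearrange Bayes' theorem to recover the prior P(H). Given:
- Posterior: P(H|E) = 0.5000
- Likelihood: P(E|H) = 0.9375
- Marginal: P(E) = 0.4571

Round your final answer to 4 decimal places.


From Bayes' theorem: P(H|E) = P(E|H) × P(H) / P(E)

Rearranging for P(H):
P(H) = P(H|E) × P(E) / P(E|H)
     = 0.5000 × 0.4571 / 0.9375
     = 0.22855000 / 0.9375
     = 0.2438


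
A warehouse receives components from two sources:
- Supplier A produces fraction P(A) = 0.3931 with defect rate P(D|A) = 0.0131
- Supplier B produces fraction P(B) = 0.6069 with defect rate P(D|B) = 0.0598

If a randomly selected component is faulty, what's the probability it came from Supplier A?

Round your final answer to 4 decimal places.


Let A = from Supplier A, D = faulty

Given:
- P(A) = 0.3931, P(B) = 0.6069
- P(D|A) = 0.0131, P(D|B) = 0.0598

Step 1: Find P(D)
P(D) = P(D|A)P(A) + P(D|B)P(B)
     = 0.0131 × 0.3931 + 0.0598 × 0.6069
     = 0.00514961 + 0.03629262
     = 0.04144223

Step 2: Apply Bayes' theorem
P(A|D) = P(D|A)P(A) / P(D)
       = 0.00514961 / 0.04144223
       = 0.1243


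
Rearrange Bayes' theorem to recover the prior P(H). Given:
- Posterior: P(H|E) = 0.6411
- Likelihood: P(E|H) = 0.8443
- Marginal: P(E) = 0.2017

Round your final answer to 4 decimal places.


From Bayes' theorem: P(H|E) = P(E|H) × P(H) / P(E)

Rearranging for P(H):
P(H) = P(H|E) × P(E) / P(E|H)
     = 0.6411 × 0.2017 / 0.8443
     = 0.12930987 / 0.8443
     = 0.1532


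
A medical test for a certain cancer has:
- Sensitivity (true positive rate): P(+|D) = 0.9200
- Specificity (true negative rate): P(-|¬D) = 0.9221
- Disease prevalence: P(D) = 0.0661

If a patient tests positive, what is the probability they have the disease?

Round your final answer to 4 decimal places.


Let D = has disease, + = positive test

Given:
- P(D) = 0.0661 (prevalence)
- P(+|D) = 0.9200 (sensitivity)
- P(-|¬D) = 0.9221 (specificity)
- P(+|¬D) = 0.0779 (false positive rate = 1 - specificity)

Step 1: Find P(+)
P(+) = P(+|D)P(D) + P(+|¬D)P(¬D)
     = 0.9200 × 0.0661 + 0.0779 × 0.9339
     = 0.06081200 + 0.07275081
     = 0.13356281

Step 2: Apply Bayes' theorem for P(D|+)
P(D|+) = P(+|D)P(D) / P(+)
       = 0.06081200 / 0.13356281
       = 0.4553


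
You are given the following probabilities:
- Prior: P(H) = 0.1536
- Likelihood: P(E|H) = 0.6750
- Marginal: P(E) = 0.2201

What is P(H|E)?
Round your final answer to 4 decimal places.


Using Bayes' theorem:

P(H|E) = P(E|H) × P(H) / P(E)
       = 0.6750 × 0.1536 / 0.2201
       = 0.10368000 / 0.2201
       = 0.4711

The evidence strengthens our belief in H.
Prior: 0.1536 → Posterior: 0.4711


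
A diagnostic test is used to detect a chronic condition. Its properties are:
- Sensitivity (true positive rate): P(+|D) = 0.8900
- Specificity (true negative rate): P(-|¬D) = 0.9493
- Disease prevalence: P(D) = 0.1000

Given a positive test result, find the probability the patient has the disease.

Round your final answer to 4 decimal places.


Let D = has disease, + = positive test

Given:
- P(D) = 0.1000 (prevalence)
- P(+|D) = 0.8900 (sensitivity)
- P(-|¬D) = 0.9493 (specificity)
- P(+|¬D) = 0.0507 (false positive rate = 1 - specificity)

Step 1: Find P(+)
P(+) = P(+|D)P(D) + P(+|¬D)P(¬D)
     = 0.8900 × 0.1000 + 0.0507 × 0.9000
     = 0.08900000 + 0.04563000
     = 0.13463000

Step 2: Apply Bayes' theorem for P(D|+)
P(D|+) = P(+|D)P(D) / P(+)
       = 0.08900000 / 0.13463000
       = 0.6611


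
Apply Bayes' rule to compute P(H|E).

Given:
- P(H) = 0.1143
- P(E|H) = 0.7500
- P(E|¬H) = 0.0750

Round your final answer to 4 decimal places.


Bayes' theorem: P(H|E) = P(E|H) × P(H) / P(E)

Step 1: Calculate P(E) using law of total probability
P(E) = P(E|H)P(H) + P(E|¬H)P(¬H)
     = 0.7500 × 0.1143 + 0.0750 × 0.8857
     = 0.08572500 + 0.06642750
     = 0.15215250

Step 2: Apply Bayes' theorem
P(H|E) = P(E|H) × P(H) / P(E)
       = 0.08572500 / 0.15215250
       = 0.5634
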